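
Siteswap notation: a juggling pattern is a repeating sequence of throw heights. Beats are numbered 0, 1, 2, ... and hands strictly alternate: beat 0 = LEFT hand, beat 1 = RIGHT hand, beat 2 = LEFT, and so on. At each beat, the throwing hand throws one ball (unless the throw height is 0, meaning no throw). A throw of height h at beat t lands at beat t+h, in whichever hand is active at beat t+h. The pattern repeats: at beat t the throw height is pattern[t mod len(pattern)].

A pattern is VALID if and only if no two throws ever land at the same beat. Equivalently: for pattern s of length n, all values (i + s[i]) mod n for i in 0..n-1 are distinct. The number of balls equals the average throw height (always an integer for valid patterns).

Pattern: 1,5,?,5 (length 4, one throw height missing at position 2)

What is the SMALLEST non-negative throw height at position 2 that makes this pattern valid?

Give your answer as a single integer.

i=0: (0 + 1) mod 4 = 1
i=1: (1 + 5) mod 4 = 2
i=2: s[i]=? (unknown)
i=3: (3 + 5) mod 4 = 0
Known residues: [0, 1, 2]; need a permutation of 0..3, so missing residue r = 3
Need (2 + s) mod 4 = 3; smallest s = (3 - 2) mod 4 = 1

Answer: 1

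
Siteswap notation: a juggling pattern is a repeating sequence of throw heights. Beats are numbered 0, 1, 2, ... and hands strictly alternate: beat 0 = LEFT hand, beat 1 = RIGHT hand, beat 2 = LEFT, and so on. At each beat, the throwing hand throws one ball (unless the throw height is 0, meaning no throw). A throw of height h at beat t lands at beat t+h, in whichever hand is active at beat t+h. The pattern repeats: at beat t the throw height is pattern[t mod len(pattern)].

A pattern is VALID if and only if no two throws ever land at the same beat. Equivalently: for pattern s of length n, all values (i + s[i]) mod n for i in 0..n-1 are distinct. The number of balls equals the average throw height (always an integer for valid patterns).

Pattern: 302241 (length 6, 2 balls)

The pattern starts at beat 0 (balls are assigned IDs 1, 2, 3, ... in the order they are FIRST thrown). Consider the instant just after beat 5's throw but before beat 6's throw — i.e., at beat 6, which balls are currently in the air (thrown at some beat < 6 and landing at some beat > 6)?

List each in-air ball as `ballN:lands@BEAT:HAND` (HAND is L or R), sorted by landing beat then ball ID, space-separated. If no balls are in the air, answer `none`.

Answer: ball2:lands@8:L

Derivation:
Beat 0 (L): throw ball1 h=3 -> lands@3:R; in-air after throw: [b1@3:R]
Beat 2 (L): throw ball2 h=2 -> lands@4:L; in-air after throw: [b1@3:R b2@4:L]
Beat 3 (R): throw ball1 h=2 -> lands@5:R; in-air after throw: [b2@4:L b1@5:R]
Beat 4 (L): throw ball2 h=4 -> lands@8:L; in-air after throw: [b1@5:R b2@8:L]
Beat 5 (R): throw ball1 h=1 -> lands@6:L; in-air after throw: [b1@6:L b2@8:L]
Beat 6 (L): throw ball1 h=3 -> lands@9:R; in-air after throw: [b2@8:L b1@9:R]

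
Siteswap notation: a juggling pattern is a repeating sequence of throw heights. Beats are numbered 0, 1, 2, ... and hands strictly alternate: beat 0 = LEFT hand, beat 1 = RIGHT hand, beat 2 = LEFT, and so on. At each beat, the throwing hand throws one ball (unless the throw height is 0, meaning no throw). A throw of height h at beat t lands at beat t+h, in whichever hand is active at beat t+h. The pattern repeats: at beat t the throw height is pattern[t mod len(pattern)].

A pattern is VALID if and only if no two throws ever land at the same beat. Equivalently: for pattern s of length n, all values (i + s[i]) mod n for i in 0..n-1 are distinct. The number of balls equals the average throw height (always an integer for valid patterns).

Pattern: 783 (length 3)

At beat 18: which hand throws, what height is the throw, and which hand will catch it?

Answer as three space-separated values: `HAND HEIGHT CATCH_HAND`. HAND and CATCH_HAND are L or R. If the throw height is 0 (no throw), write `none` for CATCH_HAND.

Answer: L 7 R

Derivation:
Beat 18: 18 mod 2 = 0, so hand = L
Throw height = pattern[18 mod 3] = pattern[0] = 7
Lands at beat 18+7=25, 25 mod 2 = 1, so catch hand = R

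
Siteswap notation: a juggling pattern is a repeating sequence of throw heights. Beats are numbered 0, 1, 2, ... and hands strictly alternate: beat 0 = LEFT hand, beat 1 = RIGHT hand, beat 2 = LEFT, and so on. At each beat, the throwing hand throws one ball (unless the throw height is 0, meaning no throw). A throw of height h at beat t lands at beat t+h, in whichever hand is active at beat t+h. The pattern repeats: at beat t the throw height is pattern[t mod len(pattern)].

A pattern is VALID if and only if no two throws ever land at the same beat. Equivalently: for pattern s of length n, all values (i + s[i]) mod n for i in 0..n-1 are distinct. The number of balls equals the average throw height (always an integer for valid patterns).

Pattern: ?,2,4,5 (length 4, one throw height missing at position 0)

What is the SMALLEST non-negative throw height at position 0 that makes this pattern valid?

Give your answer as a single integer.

Answer: 1

Derivation:
i=0: s[i]=? (unknown)
i=1: (1 + 2) mod 4 = 3
i=2: (2 + 4) mod 4 = 2
i=3: (3 + 5) mod 4 = 0
Known residues: [0, 2, 3]; need a permutation of 0..3, so missing residue r = 1
Need (0 + s) mod 4 = 1; smallest s = (1 - 0) mod 4 = 1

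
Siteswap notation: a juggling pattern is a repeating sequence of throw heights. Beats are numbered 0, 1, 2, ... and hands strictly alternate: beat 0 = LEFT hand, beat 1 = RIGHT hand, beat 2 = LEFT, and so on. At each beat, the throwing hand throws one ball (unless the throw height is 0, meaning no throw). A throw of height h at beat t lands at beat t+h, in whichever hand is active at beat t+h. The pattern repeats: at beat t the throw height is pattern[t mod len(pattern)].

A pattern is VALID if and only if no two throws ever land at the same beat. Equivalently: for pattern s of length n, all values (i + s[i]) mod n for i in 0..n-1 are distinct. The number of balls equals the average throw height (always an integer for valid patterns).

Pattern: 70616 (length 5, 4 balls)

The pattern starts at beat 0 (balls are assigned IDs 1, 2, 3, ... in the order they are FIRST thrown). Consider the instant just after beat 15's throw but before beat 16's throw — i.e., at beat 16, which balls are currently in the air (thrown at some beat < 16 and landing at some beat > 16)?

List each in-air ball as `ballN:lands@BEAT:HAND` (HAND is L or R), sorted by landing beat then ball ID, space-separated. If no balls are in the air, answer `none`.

Answer: ball3:lands@17:R ball4:lands@18:L ball1:lands@20:L ball2:lands@22:L

Derivation:
Beat 0 (L): throw ball1 h=7 -> lands@7:R; in-air after throw: [b1@7:R]
Beat 2 (L): throw ball2 h=6 -> lands@8:L; in-air after throw: [b1@7:R b2@8:L]
Beat 3 (R): throw ball3 h=1 -> lands@4:L; in-air after throw: [b3@4:L b1@7:R b2@8:L]
Beat 4 (L): throw ball3 h=6 -> lands@10:L; in-air after throw: [b1@7:R b2@8:L b3@10:L]
Beat 5 (R): throw ball4 h=7 -> lands@12:L; in-air after throw: [b1@7:R b2@8:L b3@10:L b4@12:L]
Beat 7 (R): throw ball1 h=6 -> lands@13:R; in-air after throw: [b2@8:L b3@10:L b4@12:L b1@13:R]
Beat 8 (L): throw ball2 h=1 -> lands@9:R; in-air after throw: [b2@9:R b3@10:L b4@12:L b1@13:R]
Beat 9 (R): throw ball2 h=6 -> lands@15:R; in-air after throw: [b3@10:L b4@12:L b1@13:R b2@15:R]
Beat 10 (L): throw ball3 h=7 -> lands@17:R; in-air after throw: [b4@12:L b1@13:R b2@15:R b3@17:R]
Beat 12 (L): throw ball4 h=6 -> lands@18:L; in-air after throw: [b1@13:R b2@15:R b3@17:R b4@18:L]
Beat 13 (R): throw ball1 h=1 -> lands@14:L; in-air after throw: [b1@14:L b2@15:R b3@17:R b4@18:L]
Beat 14 (L): throw ball1 h=6 -> lands@20:L; in-air after throw: [b2@15:R b3@17:R b4@18:L b1@20:L]
Beat 15 (R): throw ball2 h=7 -> lands@22:L; in-air after throw: [b3@17:R b4@18:L b1@20:L b2@22:L]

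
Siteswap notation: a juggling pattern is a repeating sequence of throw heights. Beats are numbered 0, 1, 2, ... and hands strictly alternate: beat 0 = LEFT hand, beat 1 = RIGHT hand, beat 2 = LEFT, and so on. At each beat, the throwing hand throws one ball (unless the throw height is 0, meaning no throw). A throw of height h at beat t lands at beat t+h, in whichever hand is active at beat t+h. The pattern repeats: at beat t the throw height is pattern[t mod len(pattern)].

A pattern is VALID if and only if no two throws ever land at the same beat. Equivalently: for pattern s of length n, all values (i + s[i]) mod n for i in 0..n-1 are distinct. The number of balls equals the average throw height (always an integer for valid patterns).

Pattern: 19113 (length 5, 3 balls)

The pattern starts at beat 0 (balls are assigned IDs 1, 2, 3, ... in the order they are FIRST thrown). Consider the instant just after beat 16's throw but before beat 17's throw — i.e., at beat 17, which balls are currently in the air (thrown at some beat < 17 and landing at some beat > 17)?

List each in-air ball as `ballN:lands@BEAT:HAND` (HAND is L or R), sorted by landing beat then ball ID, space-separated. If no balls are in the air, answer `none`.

Beat 0 (L): throw ball1 h=1 -> lands@1:R; in-air after throw: [b1@1:R]
Beat 1 (R): throw ball1 h=9 -> lands@10:L; in-air after throw: [b1@10:L]
Beat 2 (L): throw ball2 h=1 -> lands@3:R; in-air after throw: [b2@3:R b1@10:L]
Beat 3 (R): throw ball2 h=1 -> lands@4:L; in-air after throw: [b2@4:L b1@10:L]
Beat 4 (L): throw ball2 h=3 -> lands@7:R; in-air after throw: [b2@7:R b1@10:L]
Beat 5 (R): throw ball3 h=1 -> lands@6:L; in-air after throw: [b3@6:L b2@7:R b1@10:L]
Beat 6 (L): throw ball3 h=9 -> lands@15:R; in-air after throw: [b2@7:R b1@10:L b3@15:R]
Beat 7 (R): throw ball2 h=1 -> lands@8:L; in-air after throw: [b2@8:L b1@10:L b3@15:R]
Beat 8 (L): throw ball2 h=1 -> lands@9:R; in-air after throw: [b2@9:R b1@10:L b3@15:R]
Beat 9 (R): throw ball2 h=3 -> lands@12:L; in-air after throw: [b1@10:L b2@12:L b3@15:R]
Beat 10 (L): throw ball1 h=1 -> lands@11:R; in-air after throw: [b1@11:R b2@12:L b3@15:R]
Beat 11 (R): throw ball1 h=9 -> lands@20:L; in-air after throw: [b2@12:L b3@15:R b1@20:L]
Beat 12 (L): throw ball2 h=1 -> lands@13:R; in-air after throw: [b2@13:R b3@15:R b1@20:L]
Beat 13 (R): throw ball2 h=1 -> lands@14:L; in-air after throw: [b2@14:L b3@15:R b1@20:L]
Beat 14 (L): throw ball2 h=3 -> lands@17:R; in-air after throw: [b3@15:R b2@17:R b1@20:L]
Beat 15 (R): throw ball3 h=1 -> lands@16:L; in-air after throw: [b3@16:L b2@17:R b1@20:L]
Beat 16 (L): throw ball3 h=9 -> lands@25:R; in-air after throw: [b2@17:R b1@20:L b3@25:R]
Beat 17 (R): throw ball2 h=1 -> lands@18:L; in-air after throw: [b2@18:L b1@20:L b3@25:R]

Answer: ball1:lands@20:L ball3:lands@25:R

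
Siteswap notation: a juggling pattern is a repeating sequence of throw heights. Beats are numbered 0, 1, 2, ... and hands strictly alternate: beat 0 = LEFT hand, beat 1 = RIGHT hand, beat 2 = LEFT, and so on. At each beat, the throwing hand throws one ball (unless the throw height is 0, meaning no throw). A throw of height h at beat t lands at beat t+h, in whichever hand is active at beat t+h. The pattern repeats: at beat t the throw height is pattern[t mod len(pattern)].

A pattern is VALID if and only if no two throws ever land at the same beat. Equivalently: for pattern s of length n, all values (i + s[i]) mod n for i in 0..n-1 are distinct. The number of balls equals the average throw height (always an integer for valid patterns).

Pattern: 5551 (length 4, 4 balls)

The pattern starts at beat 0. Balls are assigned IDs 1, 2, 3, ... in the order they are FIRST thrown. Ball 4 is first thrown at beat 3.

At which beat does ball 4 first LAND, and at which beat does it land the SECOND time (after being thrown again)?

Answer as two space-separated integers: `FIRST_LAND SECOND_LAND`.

Answer: 4 9

Derivation:
Beat 0 (L): throw ball1 h=5 -> lands@5:R; in-air after throw: [b1@5:R]
Beat 1 (R): throw ball2 h=5 -> lands@6:L; in-air after throw: [b1@5:R b2@6:L]
Beat 2 (L): throw ball3 h=5 -> lands@7:R; in-air after throw: [b1@5:R b2@6:L b3@7:R]
Beat 3 (R): throw ball4 h=1 -> lands@4:L; in-air after throw: [b4@4:L b1@5:R b2@6:L b3@7:R]
Beat 4 (L): throw ball4 h=5 -> lands@9:R; in-air after throw: [b1@5:R b2@6:L b3@7:R b4@9:R]
Beat 5 (R): throw ball1 h=5 -> lands@10:L; in-air after throw: [b2@6:L b3@7:R b4@9:R b1@10:L]
Beat 6 (L): throw ball2 h=5 -> lands@11:R; in-air after throw: [b3@7:R b4@9:R b1@10:L b2@11:R]
Beat 7 (R): throw ball3 h=1 -> lands@8:L; in-air after throw: [b3@8:L b4@9:R b1@10:L b2@11:R]
Beat 8 (L): throw ball3 h=5 -> lands@13:R; in-air after throw: [b4@9:R b1@10:L b2@11:R b3@13:R]
Beat 9 (R): throw ball4 h=5 -> lands@14:L; in-air after throw: [b1@10:L b2@11:R b3@13:R b4@14:L]
Ball 4: thrown@3 h=1 -> first land @4; rethrown@4 h=5 -> second land @9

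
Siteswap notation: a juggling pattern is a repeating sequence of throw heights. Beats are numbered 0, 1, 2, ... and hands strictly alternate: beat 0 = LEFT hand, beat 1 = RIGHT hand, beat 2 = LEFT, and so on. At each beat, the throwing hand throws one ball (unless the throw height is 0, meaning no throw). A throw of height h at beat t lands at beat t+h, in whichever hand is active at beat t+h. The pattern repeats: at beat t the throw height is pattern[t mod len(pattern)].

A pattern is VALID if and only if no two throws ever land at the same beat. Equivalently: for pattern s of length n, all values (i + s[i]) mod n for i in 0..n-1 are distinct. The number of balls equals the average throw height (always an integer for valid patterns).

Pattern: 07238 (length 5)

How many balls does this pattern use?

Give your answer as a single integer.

Pattern = [0, 7, 2, 3, 8], length n = 5
  position 0: throw height = 0, running sum = 0
  position 1: throw height = 7, running sum = 7
  position 2: throw height = 2, running sum = 9
  position 3: throw height = 3, running sum = 12
  position 4: throw height = 8, running sum = 20
Total sum = 20; balls = sum / n = 20 / 5 = 4

Answer: 4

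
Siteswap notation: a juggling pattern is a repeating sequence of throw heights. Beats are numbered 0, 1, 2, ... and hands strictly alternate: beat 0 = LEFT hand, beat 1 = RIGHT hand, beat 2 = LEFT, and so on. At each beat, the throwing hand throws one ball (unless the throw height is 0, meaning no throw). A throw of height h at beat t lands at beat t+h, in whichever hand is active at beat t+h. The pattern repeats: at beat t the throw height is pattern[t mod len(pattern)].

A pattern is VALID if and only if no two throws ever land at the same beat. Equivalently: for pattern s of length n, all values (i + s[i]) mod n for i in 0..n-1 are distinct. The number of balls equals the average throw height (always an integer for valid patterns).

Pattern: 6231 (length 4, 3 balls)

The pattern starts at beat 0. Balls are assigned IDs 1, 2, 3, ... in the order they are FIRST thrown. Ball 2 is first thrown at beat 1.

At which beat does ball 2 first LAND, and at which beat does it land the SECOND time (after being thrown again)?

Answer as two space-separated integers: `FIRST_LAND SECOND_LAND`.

Beat 0 (L): throw ball1 h=6 -> lands@6:L; in-air after throw: [b1@6:L]
Beat 1 (R): throw ball2 h=2 -> lands@3:R; in-air after throw: [b2@3:R b1@6:L]
Beat 2 (L): throw ball3 h=3 -> lands@5:R; in-air after throw: [b2@3:R b3@5:R b1@6:L]
Beat 3 (R): throw ball2 h=1 -> lands@4:L; in-air after throw: [b2@4:L b3@5:R b1@6:L]
Beat 4 (L): throw ball2 h=6 -> lands@10:L; in-air after throw: [b3@5:R b1@6:L b2@10:L]
Ball 2: thrown@1 h=2 -> first land @3; rethrown@3 h=1 -> second land @4

Answer: 3 4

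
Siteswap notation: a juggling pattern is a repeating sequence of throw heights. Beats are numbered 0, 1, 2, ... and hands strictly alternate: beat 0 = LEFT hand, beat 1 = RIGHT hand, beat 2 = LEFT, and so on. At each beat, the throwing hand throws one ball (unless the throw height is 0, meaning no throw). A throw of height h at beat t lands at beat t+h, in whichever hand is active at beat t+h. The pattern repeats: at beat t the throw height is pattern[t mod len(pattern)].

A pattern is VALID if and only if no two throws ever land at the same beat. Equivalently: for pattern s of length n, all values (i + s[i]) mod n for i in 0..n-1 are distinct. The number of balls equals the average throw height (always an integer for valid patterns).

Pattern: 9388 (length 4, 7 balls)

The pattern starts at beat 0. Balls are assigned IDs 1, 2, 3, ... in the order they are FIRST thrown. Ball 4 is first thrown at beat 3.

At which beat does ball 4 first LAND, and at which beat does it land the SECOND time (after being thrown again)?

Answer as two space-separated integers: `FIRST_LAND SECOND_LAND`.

Answer: 11 19

Derivation:
Beat 0 (L): throw ball1 h=9 -> lands@9:R; in-air after throw: [b1@9:R]
Beat 1 (R): throw ball2 h=3 -> lands@4:L; in-air after throw: [b2@4:L b1@9:R]
Beat 2 (L): throw ball3 h=8 -> lands@10:L; in-air after throw: [b2@4:L b1@9:R b3@10:L]
Beat 3 (R): throw ball4 h=8 -> lands@11:R; in-air after throw: [b2@4:L b1@9:R b3@10:L b4@11:R]
Beat 4 (L): throw ball2 h=9 -> lands@13:R; in-air after throw: [b1@9:R b3@10:L b4@11:R b2@13:R]
Beat 5 (R): throw ball5 h=3 -> lands@8:L; in-air after throw: [b5@8:L b1@9:R b3@10:L b4@11:R b2@13:R]
Beat 6 (L): throw ball6 h=8 -> lands@14:L; in-air after throw: [b5@8:L b1@9:R b3@10:L b4@11:R b2@13:R b6@14:L]
Beat 7 (R): throw ball7 h=8 -> lands@15:R; in-air after throw: [b5@8:L b1@9:R b3@10:L b4@11:R b2@13:R b6@14:L b7@15:R]
Beat 8 (L): throw ball5 h=9 -> lands@17:R; in-air after throw: [b1@9:R b3@10:L b4@11:R b2@13:R b6@14:L b7@15:R b5@17:R]
Beat 9 (R): throw ball1 h=3 -> lands@12:L; in-air after throw: [b3@10:L b4@11:R b1@12:L b2@13:R b6@14:L b7@15:R b5@17:R]
Beat 10 (L): throw ball3 h=8 -> lands@18:L; in-air after throw: [b4@11:R b1@12:L b2@13:R b6@14:L b7@15:R b5@17:R b3@18:L]
Beat 11 (R): throw ball4 h=8 -> lands@19:R; in-air after throw: [b1@12:L b2@13:R b6@14:L b7@15:R b5@17:R b3@18:L b4@19:R]
Beat 12 (L): throw ball1 h=9 -> lands@21:R; in-air after throw: [b2@13:R b6@14:L b7@15:R b5@17:R b3@18:L b4@19:R b1@21:R]
Beat 13 (R): throw ball2 h=3 -> lands@16:L; in-air after throw: [b6@14:L b7@15:R b2@16:L b5@17:R b3@18:L b4@19:R b1@21:R]
Beat 14 (L): throw ball6 h=8 -> lands@22:L; in-air after throw: [b7@15:R b2@16:L b5@17:R b3@18:L b4@19:R b1@21:R b6@22:L]
Beat 15 (R): throw ball7 h=8 -> lands@23:R; in-air after throw: [b2@16:L b5@17:R b3@18:L b4@19:R b1@21:R b6@22:L b7@23:R]
Beat 16 (L): throw ball2 h=9 -> lands@25:R; in-air after throw: [b5@17:R b3@18:L b4@19:R b1@21:R b6@22:L b7@23:R b2@25:R]
Beat 17 (R): throw ball5 h=3 -> lands@20:L; in-air after throw: [b3@18:L b4@19:R b5@20:L b1@21:R b6@22:L b7@23:R b2@25:R]
Ball 4: thrown@3 h=8 -> first land @11; rethrown@11 h=8 -> second land @19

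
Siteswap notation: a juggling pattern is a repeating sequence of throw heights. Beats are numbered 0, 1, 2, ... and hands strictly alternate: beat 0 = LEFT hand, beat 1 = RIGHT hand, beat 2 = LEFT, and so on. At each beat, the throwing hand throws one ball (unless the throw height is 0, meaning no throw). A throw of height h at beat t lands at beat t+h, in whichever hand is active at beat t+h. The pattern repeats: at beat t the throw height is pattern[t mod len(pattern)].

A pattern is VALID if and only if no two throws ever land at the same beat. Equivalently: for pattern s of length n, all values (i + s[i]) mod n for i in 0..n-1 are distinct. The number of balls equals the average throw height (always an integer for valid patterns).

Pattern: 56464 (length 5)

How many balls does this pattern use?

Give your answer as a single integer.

Answer: 5

Derivation:
Pattern = [5, 6, 4, 6, 4], length n = 5
  position 0: throw height = 5, running sum = 5
  position 1: throw height = 6, running sum = 11
  position 2: throw height = 4, running sum = 15
  position 3: throw height = 6, running sum = 21
  position 4: throw height = 4, running sum = 25
Total sum = 25; balls = sum / n = 25 / 5 = 5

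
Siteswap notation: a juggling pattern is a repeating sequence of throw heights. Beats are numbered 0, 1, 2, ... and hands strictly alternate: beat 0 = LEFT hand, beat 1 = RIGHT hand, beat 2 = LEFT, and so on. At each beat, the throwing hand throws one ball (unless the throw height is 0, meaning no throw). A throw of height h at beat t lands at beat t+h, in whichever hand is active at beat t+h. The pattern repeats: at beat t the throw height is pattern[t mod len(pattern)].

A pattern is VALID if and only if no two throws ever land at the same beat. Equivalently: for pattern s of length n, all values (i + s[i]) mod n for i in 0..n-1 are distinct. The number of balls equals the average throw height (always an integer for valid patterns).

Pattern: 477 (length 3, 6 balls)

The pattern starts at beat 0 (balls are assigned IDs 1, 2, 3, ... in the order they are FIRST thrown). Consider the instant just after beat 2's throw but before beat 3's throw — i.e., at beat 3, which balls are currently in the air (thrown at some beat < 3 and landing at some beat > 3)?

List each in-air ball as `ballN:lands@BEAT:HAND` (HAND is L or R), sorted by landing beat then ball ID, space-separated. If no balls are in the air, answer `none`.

Beat 0 (L): throw ball1 h=4 -> lands@4:L; in-air after throw: [b1@4:L]
Beat 1 (R): throw ball2 h=7 -> lands@8:L; in-air after throw: [b1@4:L b2@8:L]
Beat 2 (L): throw ball3 h=7 -> lands@9:R; in-air after throw: [b1@4:L b2@8:L b3@9:R]
Beat 3 (R): throw ball4 h=4 -> lands@7:R; in-air after throw: [b1@4:L b4@7:R b2@8:L b3@9:R]

Answer: ball1:lands@4:L ball2:lands@8:L ball3:lands@9:R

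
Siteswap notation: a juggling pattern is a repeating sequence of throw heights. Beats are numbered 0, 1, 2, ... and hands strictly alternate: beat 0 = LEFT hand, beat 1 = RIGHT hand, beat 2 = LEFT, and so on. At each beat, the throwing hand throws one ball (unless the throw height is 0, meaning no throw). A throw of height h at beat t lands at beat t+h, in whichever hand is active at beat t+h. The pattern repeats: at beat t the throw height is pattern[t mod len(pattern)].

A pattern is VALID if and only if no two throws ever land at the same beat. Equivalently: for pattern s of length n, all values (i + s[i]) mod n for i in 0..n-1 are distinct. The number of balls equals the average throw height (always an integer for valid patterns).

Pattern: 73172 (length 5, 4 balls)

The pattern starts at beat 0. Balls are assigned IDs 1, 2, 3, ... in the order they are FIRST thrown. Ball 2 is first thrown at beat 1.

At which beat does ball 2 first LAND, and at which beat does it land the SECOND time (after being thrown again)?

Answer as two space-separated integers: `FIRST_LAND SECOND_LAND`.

Beat 0 (L): throw ball1 h=7 -> lands@7:R; in-air after throw: [b1@7:R]
Beat 1 (R): throw ball2 h=3 -> lands@4:L; in-air after throw: [b2@4:L b1@7:R]
Beat 2 (L): throw ball3 h=1 -> lands@3:R; in-air after throw: [b3@3:R b2@4:L b1@7:R]
Beat 3 (R): throw ball3 h=7 -> lands@10:L; in-air after throw: [b2@4:L b1@7:R b3@10:L]
Beat 4 (L): throw ball2 h=2 -> lands@6:L; in-air after throw: [b2@6:L b1@7:R b3@10:L]
Beat 5 (R): throw ball4 h=7 -> lands@12:L; in-air after throw: [b2@6:L b1@7:R b3@10:L b4@12:L]
Beat 6 (L): throw ball2 h=3 -> lands@9:R; in-air after throw: [b1@7:R b2@9:R b3@10:L b4@12:L]
Ball 2: thrown@1 h=3 -> first land @4; rethrown@4 h=2 -> second land @6

Answer: 4 6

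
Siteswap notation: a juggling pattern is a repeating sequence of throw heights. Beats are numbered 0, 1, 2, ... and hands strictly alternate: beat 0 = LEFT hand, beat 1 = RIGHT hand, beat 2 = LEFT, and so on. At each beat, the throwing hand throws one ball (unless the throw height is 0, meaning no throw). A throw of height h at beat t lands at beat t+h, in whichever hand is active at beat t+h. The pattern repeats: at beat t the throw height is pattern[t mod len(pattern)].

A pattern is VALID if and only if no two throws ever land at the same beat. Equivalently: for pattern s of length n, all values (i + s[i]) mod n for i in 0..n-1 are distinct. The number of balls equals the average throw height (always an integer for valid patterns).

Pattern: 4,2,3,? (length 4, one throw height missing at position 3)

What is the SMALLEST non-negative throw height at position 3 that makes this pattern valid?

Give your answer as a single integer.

i=0: (0 + 4) mod 4 = 0
i=1: (1 + 2) mod 4 = 3
i=2: (2 + 3) mod 4 = 1
i=3: s[i]=? (unknown)
Known residues: [0, 1, 3]; need a permutation of 0..3, so missing residue r = 2
Need (3 + s) mod 4 = 2; smallest s = (2 - 3) mod 4 = 3

Answer: 3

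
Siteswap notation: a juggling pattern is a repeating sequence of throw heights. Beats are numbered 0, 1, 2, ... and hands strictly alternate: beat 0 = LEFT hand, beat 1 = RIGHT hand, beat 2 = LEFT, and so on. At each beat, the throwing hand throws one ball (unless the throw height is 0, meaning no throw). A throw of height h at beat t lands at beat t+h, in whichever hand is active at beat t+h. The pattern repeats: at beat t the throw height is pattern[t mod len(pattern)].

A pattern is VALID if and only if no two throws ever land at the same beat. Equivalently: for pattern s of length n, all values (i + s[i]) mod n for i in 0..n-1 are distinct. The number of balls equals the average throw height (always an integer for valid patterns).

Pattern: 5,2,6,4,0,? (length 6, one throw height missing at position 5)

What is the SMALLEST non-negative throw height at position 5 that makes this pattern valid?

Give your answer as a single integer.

Answer: 1

Derivation:
i=0: (0 + 5) mod 6 = 5
i=1: (1 + 2) mod 6 = 3
i=2: (2 + 6) mod 6 = 2
i=3: (3 + 4) mod 6 = 1
i=4: (4 + 0) mod 6 = 4
i=5: s[i]=? (unknown)
Known residues: [1, 2, 3, 4, 5]; need a permutation of 0..5, so missing residue r = 0
Need (5 + s) mod 6 = 0; smallest s = (0 - 5) mod 6 = 1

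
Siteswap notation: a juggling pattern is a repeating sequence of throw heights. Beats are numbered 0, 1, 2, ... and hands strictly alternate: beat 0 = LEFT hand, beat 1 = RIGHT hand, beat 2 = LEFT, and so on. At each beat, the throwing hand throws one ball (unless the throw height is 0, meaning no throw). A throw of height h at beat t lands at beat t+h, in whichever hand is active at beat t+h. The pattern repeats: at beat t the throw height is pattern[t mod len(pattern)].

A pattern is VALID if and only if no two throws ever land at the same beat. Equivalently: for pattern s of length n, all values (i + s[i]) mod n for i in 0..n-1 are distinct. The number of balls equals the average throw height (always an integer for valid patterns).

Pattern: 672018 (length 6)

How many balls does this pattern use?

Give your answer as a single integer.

Pattern = [6, 7, 2, 0, 1, 8], length n = 6
  position 0: throw height = 6, running sum = 6
  position 1: throw height = 7, running sum = 13
  position 2: throw height = 2, running sum = 15
  position 3: throw height = 0, running sum = 15
  position 4: throw height = 1, running sum = 16
  position 5: throw height = 8, running sum = 24
Total sum = 24; balls = sum / n = 24 / 6 = 4

Answer: 4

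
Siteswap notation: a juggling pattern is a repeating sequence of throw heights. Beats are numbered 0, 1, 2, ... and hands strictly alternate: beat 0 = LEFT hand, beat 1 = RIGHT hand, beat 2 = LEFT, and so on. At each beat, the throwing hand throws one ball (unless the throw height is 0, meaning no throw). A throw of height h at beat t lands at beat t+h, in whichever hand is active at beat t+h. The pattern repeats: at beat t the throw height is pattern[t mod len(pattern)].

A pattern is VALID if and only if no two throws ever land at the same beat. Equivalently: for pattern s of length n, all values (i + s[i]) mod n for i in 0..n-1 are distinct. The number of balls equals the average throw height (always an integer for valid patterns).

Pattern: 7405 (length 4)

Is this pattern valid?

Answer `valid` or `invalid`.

i=0: (i + s[i]) mod n = (0 + 7) mod 4 = 3
i=1: (i + s[i]) mod n = (1 + 4) mod 4 = 1
i=2: (i + s[i]) mod n = (2 + 0) mod 4 = 2
i=3: (i + s[i]) mod n = (3 + 5) mod 4 = 0
Residues: [3, 1, 2, 0], distinct: True

Answer: valid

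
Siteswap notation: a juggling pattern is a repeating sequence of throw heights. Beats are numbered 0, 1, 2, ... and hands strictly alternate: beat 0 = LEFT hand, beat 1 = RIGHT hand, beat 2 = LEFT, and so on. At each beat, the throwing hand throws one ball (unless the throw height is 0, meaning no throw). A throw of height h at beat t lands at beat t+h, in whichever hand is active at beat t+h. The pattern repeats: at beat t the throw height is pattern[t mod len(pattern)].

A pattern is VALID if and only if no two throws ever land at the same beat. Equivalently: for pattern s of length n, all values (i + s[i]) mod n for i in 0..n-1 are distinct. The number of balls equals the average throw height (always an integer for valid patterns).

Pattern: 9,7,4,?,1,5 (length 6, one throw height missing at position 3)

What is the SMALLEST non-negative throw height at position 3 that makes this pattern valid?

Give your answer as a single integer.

Answer: 4

Derivation:
i=0: (0 + 9) mod 6 = 3
i=1: (1 + 7) mod 6 = 2
i=2: (2 + 4) mod 6 = 0
i=3: s[i]=? (unknown)
i=4: (4 + 1) mod 6 = 5
i=5: (5 + 5) mod 6 = 4
Known residues: [0, 2, 3, 4, 5]; need a permutation of 0..5, so missing residue r = 1
Need (3 + s) mod 6 = 1; smallest s = (1 - 3) mod 6 = 4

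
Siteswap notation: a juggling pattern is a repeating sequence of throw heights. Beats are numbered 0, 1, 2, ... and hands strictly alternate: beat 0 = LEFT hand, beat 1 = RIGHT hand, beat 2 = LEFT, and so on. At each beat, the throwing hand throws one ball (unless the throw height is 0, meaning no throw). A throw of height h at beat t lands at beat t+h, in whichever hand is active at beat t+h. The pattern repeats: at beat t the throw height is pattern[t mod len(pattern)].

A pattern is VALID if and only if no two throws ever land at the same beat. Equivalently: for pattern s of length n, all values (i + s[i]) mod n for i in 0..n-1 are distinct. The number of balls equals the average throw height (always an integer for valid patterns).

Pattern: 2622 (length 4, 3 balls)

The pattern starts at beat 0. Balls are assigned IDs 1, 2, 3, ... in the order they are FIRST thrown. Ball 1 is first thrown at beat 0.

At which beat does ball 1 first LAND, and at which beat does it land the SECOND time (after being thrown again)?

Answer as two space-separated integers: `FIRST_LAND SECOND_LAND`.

Answer: 2 4

Derivation:
Beat 0 (L): throw ball1 h=2 -> lands@2:L; in-air after throw: [b1@2:L]
Beat 1 (R): throw ball2 h=6 -> lands@7:R; in-air after throw: [b1@2:L b2@7:R]
Beat 2 (L): throw ball1 h=2 -> lands@4:L; in-air after throw: [b1@4:L b2@7:R]
Beat 3 (R): throw ball3 h=2 -> lands@5:R; in-air after throw: [b1@4:L b3@5:R b2@7:R]
Beat 4 (L): throw ball1 h=2 -> lands@6:L; in-air after throw: [b3@5:R b1@6:L b2@7:R]
Ball 1: thrown@0 h=2 -> first land @2; rethrown@2 h=2 -> second land @4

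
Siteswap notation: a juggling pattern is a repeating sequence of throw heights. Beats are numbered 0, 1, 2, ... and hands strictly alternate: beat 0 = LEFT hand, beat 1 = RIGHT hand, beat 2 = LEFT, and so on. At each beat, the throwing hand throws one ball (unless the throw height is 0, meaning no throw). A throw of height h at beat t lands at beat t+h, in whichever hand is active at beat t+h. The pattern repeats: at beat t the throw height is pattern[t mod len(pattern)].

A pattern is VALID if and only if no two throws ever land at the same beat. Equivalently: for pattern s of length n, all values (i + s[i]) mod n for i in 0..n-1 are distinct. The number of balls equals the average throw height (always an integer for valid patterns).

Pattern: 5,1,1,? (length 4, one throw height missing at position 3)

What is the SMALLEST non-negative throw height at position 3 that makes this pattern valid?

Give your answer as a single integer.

i=0: (0 + 5) mod 4 = 1
i=1: (1 + 1) mod 4 = 2
i=2: (2 + 1) mod 4 = 3
i=3: s[i]=? (unknown)
Known residues: [1, 2, 3]; need a permutation of 0..3, so missing residue r = 0
Need (3 + s) mod 4 = 0; smallest s = (0 - 3) mod 4 = 1

Answer: 1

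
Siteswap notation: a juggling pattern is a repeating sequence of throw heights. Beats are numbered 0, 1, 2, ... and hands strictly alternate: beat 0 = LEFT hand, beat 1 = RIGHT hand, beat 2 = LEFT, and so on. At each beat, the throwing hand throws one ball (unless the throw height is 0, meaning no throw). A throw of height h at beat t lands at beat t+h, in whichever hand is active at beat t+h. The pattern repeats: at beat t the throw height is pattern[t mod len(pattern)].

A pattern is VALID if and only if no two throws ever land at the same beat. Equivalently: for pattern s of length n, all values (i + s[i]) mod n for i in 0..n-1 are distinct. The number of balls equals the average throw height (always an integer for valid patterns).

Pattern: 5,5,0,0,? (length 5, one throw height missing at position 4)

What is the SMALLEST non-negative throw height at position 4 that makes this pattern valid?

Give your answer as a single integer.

i=0: (0 + 5) mod 5 = 0
i=1: (1 + 5) mod 5 = 1
i=2: (2 + 0) mod 5 = 2
i=3: (3 + 0) mod 5 = 3
i=4: s[i]=? (unknown)
Known residues: [0, 1, 2, 3]; need a permutation of 0..4, so missing residue r = 4
Need (4 + s) mod 5 = 4; smallest s = (4 - 4) mod 5 = 0

Answer: 0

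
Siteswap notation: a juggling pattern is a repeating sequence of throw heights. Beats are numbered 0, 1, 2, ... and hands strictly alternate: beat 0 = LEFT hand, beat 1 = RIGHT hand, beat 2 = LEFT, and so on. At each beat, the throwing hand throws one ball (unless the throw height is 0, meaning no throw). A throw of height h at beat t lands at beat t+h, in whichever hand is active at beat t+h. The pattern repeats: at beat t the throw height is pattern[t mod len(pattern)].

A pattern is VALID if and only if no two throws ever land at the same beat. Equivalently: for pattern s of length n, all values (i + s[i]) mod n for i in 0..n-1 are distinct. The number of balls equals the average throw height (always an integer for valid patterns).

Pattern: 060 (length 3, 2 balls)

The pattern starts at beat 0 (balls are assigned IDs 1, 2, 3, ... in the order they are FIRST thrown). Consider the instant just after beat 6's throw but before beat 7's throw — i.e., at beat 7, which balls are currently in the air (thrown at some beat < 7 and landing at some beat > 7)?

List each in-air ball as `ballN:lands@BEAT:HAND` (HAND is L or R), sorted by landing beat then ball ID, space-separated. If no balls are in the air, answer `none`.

Answer: ball2:lands@10:L

Derivation:
Beat 1 (R): throw ball1 h=6 -> lands@7:R; in-air after throw: [b1@7:R]
Beat 4 (L): throw ball2 h=6 -> lands@10:L; in-air after throw: [b1@7:R b2@10:L]
Beat 7 (R): throw ball1 h=6 -> lands@13:R; in-air after throw: [b2@10:L b1@13:R]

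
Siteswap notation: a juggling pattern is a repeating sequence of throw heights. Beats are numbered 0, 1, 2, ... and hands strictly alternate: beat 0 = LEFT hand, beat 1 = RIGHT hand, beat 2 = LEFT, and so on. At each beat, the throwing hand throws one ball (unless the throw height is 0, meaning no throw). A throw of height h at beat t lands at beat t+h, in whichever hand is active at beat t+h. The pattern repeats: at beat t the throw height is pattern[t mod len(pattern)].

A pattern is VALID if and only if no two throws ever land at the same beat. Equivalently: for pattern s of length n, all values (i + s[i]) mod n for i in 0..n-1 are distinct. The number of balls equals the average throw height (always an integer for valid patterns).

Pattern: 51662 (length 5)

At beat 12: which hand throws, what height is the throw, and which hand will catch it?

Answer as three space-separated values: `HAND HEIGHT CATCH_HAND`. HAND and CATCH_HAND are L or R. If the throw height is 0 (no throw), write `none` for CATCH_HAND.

Beat 12: 12 mod 2 = 0, so hand = L
Throw height = pattern[12 mod 5] = pattern[2] = 6
Lands at beat 12+6=18, 18 mod 2 = 0, so catch hand = L

Answer: L 6 L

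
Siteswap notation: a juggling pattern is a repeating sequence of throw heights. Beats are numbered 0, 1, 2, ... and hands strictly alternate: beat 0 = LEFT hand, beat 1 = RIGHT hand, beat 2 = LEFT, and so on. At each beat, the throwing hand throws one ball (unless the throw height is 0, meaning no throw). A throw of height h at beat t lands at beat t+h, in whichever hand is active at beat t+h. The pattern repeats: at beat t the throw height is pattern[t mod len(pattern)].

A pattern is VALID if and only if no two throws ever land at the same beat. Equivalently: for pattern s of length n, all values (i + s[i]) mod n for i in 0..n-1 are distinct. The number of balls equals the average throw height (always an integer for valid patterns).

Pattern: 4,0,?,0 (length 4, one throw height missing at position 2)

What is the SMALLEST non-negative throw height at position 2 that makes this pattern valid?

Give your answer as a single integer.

Answer: 0

Derivation:
i=0: (0 + 4) mod 4 = 0
i=1: (1 + 0) mod 4 = 1
i=2: s[i]=? (unknown)
i=3: (3 + 0) mod 4 = 3
Known residues: [0, 1, 3]; need a permutation of 0..3, so missing residue r = 2
Need (2 + s) mod 4 = 2; smallest s = (2 - 2) mod 4 = 0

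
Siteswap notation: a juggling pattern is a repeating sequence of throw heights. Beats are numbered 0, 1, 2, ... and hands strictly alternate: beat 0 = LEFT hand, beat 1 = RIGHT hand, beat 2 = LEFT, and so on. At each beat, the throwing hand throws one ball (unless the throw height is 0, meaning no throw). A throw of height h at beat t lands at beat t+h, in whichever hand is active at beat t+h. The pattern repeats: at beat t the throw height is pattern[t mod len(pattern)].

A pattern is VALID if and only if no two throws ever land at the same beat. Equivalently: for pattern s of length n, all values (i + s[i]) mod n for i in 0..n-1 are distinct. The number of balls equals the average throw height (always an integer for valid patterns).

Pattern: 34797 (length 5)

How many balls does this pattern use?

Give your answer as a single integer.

Answer: 6

Derivation:
Pattern = [3, 4, 7, 9, 7], length n = 5
  position 0: throw height = 3, running sum = 3
  position 1: throw height = 4, running sum = 7
  position 2: throw height = 7, running sum = 14
  position 3: throw height = 9, running sum = 23
  position 4: throw height = 7, running sum = 30
Total sum = 30; balls = sum / n = 30 / 5 = 6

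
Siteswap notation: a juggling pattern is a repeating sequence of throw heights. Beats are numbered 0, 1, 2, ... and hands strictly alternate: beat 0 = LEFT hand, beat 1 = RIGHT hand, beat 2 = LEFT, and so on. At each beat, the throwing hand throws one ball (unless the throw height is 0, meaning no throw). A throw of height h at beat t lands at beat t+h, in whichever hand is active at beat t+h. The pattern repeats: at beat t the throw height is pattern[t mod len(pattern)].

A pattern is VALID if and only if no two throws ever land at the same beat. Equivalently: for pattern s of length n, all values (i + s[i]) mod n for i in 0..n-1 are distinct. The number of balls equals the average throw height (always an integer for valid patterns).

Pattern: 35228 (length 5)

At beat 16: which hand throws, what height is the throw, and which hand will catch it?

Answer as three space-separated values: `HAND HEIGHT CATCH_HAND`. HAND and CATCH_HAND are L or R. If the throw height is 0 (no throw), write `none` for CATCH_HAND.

Beat 16: 16 mod 2 = 0, so hand = L
Throw height = pattern[16 mod 5] = pattern[1] = 5
Lands at beat 16+5=21, 21 mod 2 = 1, so catch hand = R

Answer: L 5 R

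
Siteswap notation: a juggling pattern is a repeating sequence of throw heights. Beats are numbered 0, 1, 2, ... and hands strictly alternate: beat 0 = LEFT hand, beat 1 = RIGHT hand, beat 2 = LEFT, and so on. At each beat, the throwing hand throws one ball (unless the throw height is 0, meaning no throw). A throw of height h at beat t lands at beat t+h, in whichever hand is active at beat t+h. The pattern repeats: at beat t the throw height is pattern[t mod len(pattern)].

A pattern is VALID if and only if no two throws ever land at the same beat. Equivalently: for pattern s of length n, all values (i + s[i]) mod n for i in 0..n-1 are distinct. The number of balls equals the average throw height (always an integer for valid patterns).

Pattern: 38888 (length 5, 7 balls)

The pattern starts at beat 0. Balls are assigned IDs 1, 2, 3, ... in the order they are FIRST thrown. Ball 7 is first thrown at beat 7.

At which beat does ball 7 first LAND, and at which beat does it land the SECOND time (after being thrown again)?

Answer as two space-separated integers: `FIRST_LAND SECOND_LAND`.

Beat 0 (L): throw ball1 h=3 -> lands@3:R; in-air after throw: [b1@3:R]
Beat 1 (R): throw ball2 h=8 -> lands@9:R; in-air after throw: [b1@3:R b2@9:R]
Beat 2 (L): throw ball3 h=8 -> lands@10:L; in-air after throw: [b1@3:R b2@9:R b3@10:L]
Beat 3 (R): throw ball1 h=8 -> lands@11:R; in-air after throw: [b2@9:R b3@10:L b1@11:R]
Beat 4 (L): throw ball4 h=8 -> lands@12:L; in-air after throw: [b2@9:R b3@10:L b1@11:R b4@12:L]
Beat 5 (R): throw ball5 h=3 -> lands@8:L; in-air after throw: [b5@8:L b2@9:R b3@10:L b1@11:R b4@12:L]
Beat 6 (L): throw ball6 h=8 -> lands@14:L; in-air after throw: [b5@8:L b2@9:R b3@10:L b1@11:R b4@12:L b6@14:L]
Beat 7 (R): throw ball7 h=8 -> lands@15:R; in-air after throw: [b5@8:L b2@9:R b3@10:L b1@11:R b4@12:L b6@14:L b7@15:R]
Beat 8 (L): throw ball5 h=8 -> lands@16:L; in-air after throw: [b2@9:R b3@10:L b1@11:R b4@12:L b6@14:L b7@15:R b5@16:L]
Beat 9 (R): throw ball2 h=8 -> lands@17:R; in-air after throw: [b3@10:L b1@11:R b4@12:L b6@14:L b7@15:R b5@16:L b2@17:R]
Beat 10 (L): throw ball3 h=3 -> lands@13:R; in-air after throw: [b1@11:R b4@12:L b3@13:R b6@14:L b7@15:R b5@16:L b2@17:R]
Beat 11 (R): throw ball1 h=8 -> lands@19:R; in-air after throw: [b4@12:L b3@13:R b6@14:L b7@15:R b5@16:L b2@17:R b1@19:R]
Beat 12 (L): throw ball4 h=8 -> lands@20:L; in-air after throw: [b3@13:R b6@14:L b7@15:R b5@16:L b2@17:R b1@19:R b4@20:L]
Beat 13 (R): throw ball3 h=8 -> lands@21:R; in-air after throw: [b6@14:L b7@15:R b5@16:L b2@17:R b1@19:R b4@20:L b3@21:R]
Beat 14 (L): throw ball6 h=8 -> lands@22:L; in-air after throw: [b7@15:R b5@16:L b2@17:R b1@19:R b4@20:L b3@21:R b6@22:L]
Beat 15 (R): throw ball7 h=3 -> lands@18:L; in-air after throw: [b5@16:L b2@17:R b7@18:L b1@19:R b4@20:L b3@21:R b6@22:L]
Beat 16 (L): throw ball5 h=8 -> lands@24:L; in-air after throw: [b2@17:R b7@18:L b1@19:R b4@20:L b3@21:R b6@22:L b5@24:L]
Beat 17 (R): throw ball2 h=8 -> lands@25:R; in-air after throw: [b7@18:L b1@19:R b4@20:L b3@21:R b6@22:L b5@24:L b2@25:R]
Beat 18 (L): throw ball7 h=8 -> lands@26:L; in-air after throw: [b1@19:R b4@20:L b3@21:R b6@22:L b5@24:L b2@25:R b7@26:L]
Ball 7: thrown@7 h=8 -> first land @15; rethrown@15 h=3 -> second land @18

Answer: 15 18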